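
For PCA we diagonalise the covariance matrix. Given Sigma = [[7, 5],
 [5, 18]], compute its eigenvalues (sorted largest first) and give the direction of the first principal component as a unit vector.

Step 1 — characteristic polynomial of 2×2 Sigma:
  det(Sigma - λI) = λ² - trace · λ + det = 0.
  trace = 7 + 18 = 25, det = 7·18 - (5)² = 101.
Step 2 — discriminant:
  Δ = trace² - 4·det = 625 - 404 = 221.
Step 3 — eigenvalues:
  λ = (trace ± √Δ)/2 = (25 ± 14.8661)/2,
  λ_1 = 19.933,  λ_2 = 5.067.

Step 4 — unit eigenvector for λ_1: solve (Sigma - λ_1 I)v = 0. First row:
  (7 - 19.933)·v_x + (5)·v_y = 0, i.e. (-12.933)·v_x + (5)·v_y = 0,
  so v ∝ (b, λ_1 - a) = (5, 12.933) = u.
  ||u|| = √((5)² + (12.933)²) = √(192.2634) ≈ 13.8659,
  v_1 = u/||u|| ≈ (0.3606, 0.9327) (||v_1|| = 1).

λ_1 = 19.933,  λ_2 = 5.067;  v_1 ≈ (0.3606, 0.9327)


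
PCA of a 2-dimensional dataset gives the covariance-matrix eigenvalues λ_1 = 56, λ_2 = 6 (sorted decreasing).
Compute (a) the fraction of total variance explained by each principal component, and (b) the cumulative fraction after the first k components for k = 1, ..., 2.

Step 1 — total variance = trace(Sigma) = Σ λ_i = 56 + 6 = 62.

Step 2 — fraction explained by component i = λ_i / Σ λ:
  PC1: 56/62 = 0.9032
  PC2: 6/62 = 0.0968

Step 3 — cumulative fraction after k components = (λ_1 + ... + λ_k) / Σ λ:
  k = 1: 56/62 = 0.9032
  k = 2: (56 + 6)/62 = 62/62 = 1

Summary (fraction, with percent):

explained: PC1 0.9032 (90.32%), PC2 0.0968 (9.68%);  cumulative: 0.9032, 1


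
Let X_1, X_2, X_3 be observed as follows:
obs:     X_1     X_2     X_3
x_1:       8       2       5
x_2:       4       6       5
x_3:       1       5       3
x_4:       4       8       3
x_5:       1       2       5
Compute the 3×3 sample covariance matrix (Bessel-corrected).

Step 1 — column means:
  mean(X_1) = (8 + 4 + 1 + 4 + 1) / 5 = 18/5 = 3.6
  mean(X_2) = (2 + 6 + 5 + 8 + 2) / 5 = 23/5 = 4.6
  mean(X_3) = (5 + 5 + 3 + 3 + 5) / 5 = 21/5 = 4.2

Step 2 — sample covariance S[i,j] = (1/(n-1)) · Σ_k (x_{k,i} - mean_i) · (x_{k,j} - mean_j), with n-1 = 4.
  S[X_1,X_1] = ((4.4)·(4.4) + (0.4)·(0.4) + (-2.6)·(-2.6) + (0.4)·(0.4) + (-2.6)·(-2.6)) / 4 = 33.2/4 = 8.3
  S[X_1,X_2] = ((4.4)·(-2.6) + (0.4)·(1.4) + (-2.6)·(0.4) + (0.4)·(3.4) + (-2.6)·(-2.6)) / 4 = -3.8/4 = -0.95
  S[X_1,X_3] = ((4.4)·(0.8) + (0.4)·(0.8) + (-2.6)·(-1.2) + (0.4)·(-1.2) + (-2.6)·(0.8)) / 4 = 4.4/4 = 1.1
  S[X_2,X_2] = ((-2.6)·(-2.6) + (1.4)·(1.4) + (0.4)·(0.4) + (3.4)·(3.4) + (-2.6)·(-2.6)) / 4 = 27.2/4 = 6.8
  S[X_2,X_3] = ((-2.6)·(0.8) + (1.4)·(0.8) + (0.4)·(-1.2) + (3.4)·(-1.2) + (-2.6)·(0.8)) / 4 = -7.6/4 = -1.9
  S[X_3,X_3] = ((0.8)·(0.8) + (0.8)·(0.8) + (-1.2)·(-1.2) + (-1.2)·(-1.2) + (0.8)·(0.8)) / 4 = 4.8/4 = 1.2

S is symmetric (S[j,i] = S[i,j]). Assembling:

S = [[8.3, -0.95, 1.1],
 [-0.95, 6.8, -1.9],
 [1.1, -1.9, 1.2]]


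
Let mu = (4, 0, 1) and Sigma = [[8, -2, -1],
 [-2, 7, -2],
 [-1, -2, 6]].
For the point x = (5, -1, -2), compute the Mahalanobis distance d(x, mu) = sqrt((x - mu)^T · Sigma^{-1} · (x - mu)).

Step 1 — centre the observation: (x - mu) = (1, -1, -3).

Step 2 — invert Sigma (cofactor / det for 3×3, or solve directly):
  Sigma^{-1} = [[0.1434, 0.0528, 0.0415],
 [0.0528, 0.1774, 0.0679],
 [0.0415, 0.0679, 0.1962]].

Step 3 — form the quadratic (x - mu)^T · Sigma^{-1} · (x - mu):
  Sigma^{-1} · (x - mu) = (-0.034, -0.3283, -0.6151).
  (x - mu)^T · [Sigma^{-1} · (x - mu)] = (1)·(-0.034) + (-1)·(-0.3283) + (-3)·(-0.6151) = 2.1396.

Step 4 — take square root: d = √(2.1396) ≈ 1.4627.

d(x, mu) = √(2.1396) ≈ 1.4627


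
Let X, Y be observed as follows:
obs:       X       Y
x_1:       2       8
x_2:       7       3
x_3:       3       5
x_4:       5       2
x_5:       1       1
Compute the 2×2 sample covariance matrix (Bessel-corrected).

Step 1 — column means:
  mean(X) = (2 + 7 + 3 + 5 + 1) / 5 = 18/5 = 3.6
  mean(Y) = (8 + 3 + 5 + 2 + 1) / 5 = 19/5 = 3.8

Step 2 — sample covariance S[i,j] = (1/(n-1)) · Σ_k (x_{k,i} - mean_i) · (x_{k,j} - mean_j), with n-1 = 4.
  S[X,X] = ((-1.6)·(-1.6) + (3.4)·(3.4) + (-0.6)·(-0.6) + (1.4)·(1.4) + (-2.6)·(-2.6)) / 4 = 23.2/4 = 5.8
  S[X,Y] = ((-1.6)·(4.2) + (3.4)·(-0.8) + (-0.6)·(1.2) + (1.4)·(-1.8) + (-2.6)·(-2.8)) / 4 = -5.4/4 = -1.35
  S[Y,Y] = ((4.2)·(4.2) + (-0.8)·(-0.8) + (1.2)·(1.2) + (-1.8)·(-1.8) + (-2.8)·(-2.8)) / 4 = 30.8/4 = 7.7

S is symmetric (S[j,i] = S[i,j]). Assembling:

S = [[5.8, -1.35],
 [-1.35, 7.7]]


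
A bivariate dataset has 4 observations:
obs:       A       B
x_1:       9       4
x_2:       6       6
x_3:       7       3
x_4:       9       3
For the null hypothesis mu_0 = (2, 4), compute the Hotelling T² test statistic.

Step 1 — sample mean vector:
  mean(A) = (9 + 6 + 7 + 9) / 4 = 31/4 = 7.75
  mean(B) = (4 + 6 + 3 + 3) / 4 = 16/4 = 4
  x̄ = (7.75, 4),  deviation x̄ - mu_0 = (7.75, 4) - (2, 4) = (5.75, 0).

Step 2 — sample covariance matrix, S[i,j] = (1/(n-1)) · Σ_k (x_{k,i} - mean_i) · (x_{k,j} - mean_j), divisor n-1 = 3:
  S[A,A] = ((1.25)·(1.25) + (-1.75)·(-1.75) + (-0.75)·(-0.75) + (1.25)·(1.25)) / 3 = 6.75/3 = 2.25
  S[A,B] = ((1.25)·(0) + (-1.75)·(2) + (-0.75)·(-1) + (1.25)·(-1)) / 3 = -4/3 = -1.3333
  S[B,B] = ((0)·(0) + (2)·(2) + (-1)·(-1) + (-1)·(-1)) / 3 = 6/3 = 2
  S = [[2.25, -1.3333],
 [-1.3333, 2]].

Step 3 — invert S. det(S) = 2.25·2 - (-1.3333)² = 2.7222.
  S^{-1} = (1/det) · [[d, -b], [-b, a]] = [[0.7347, 0.4898],
 [0.4898, 0.8265]].

Step 4 — quadratic form (x̄ - mu_0)^T · S^{-1} · (x̄ - mu_0):
  S^{-1} · (x̄ - mu_0) = (4.2245, 2.8163),
  (x̄ - mu_0)^T · [...] = (5.75)·(4.2245) + (0)·(2.8163) = 24.2908.

Step 5 — scale by n: T² = 4 · 24.2908 = 97.1633.

T² ≈ 97.1633


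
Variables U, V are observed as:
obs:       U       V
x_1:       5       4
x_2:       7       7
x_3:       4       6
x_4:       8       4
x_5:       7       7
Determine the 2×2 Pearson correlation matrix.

Step 1 — column means:
  mean(U) = (5 + 7 + 4 + 8 + 7) / 5 = 31/5 = 6.2
  mean(V) = (4 + 7 + 6 + 4 + 7) / 5 = 28/5 = 5.6

Step 2 — sample variances and covariances s[i,j] = (1/(n-1)) · Σ_k (x_{k,i} - mean_i) · (x_{k,j} - mean_j), with n-1 = 4:
  s[U,U] = ((-1.2)·(-1.2) + (0.8)·(0.8) + (-2.2)·(-2.2) + (1.8)·(1.8) + (0.8)·(0.8)) / 4 = 10.8/4 = 2.7
  s[U,V] = ((-1.2)·(-1.6) + (0.8)·(1.4) + (-2.2)·(0.4) + (1.8)·(-1.6) + (0.8)·(1.4)) / 4 = 0.4/4 = 0.1
  s[V,V] = ((-1.6)·(-1.6) + (1.4)·(1.4) + (0.4)·(0.4) + (-1.6)·(-1.6) + (1.4)·(1.4)) / 4 = 9.2/4 = 2.3
  Sample standard deviations s_i = √(s[i,i]):
  s(U) = √(2.7) = 1.6432
  s(V) = √(2.3) = 1.5166

Step 3 — r_{ij} = s_{ij} / (s_i · s_j):
  r[U,U] = 1 (diagonal).
  r[U,V] = 0.1 / (1.6432 · 1.5166) = 0.1 / 2.492 = 0.0401
  r[V,V] = 1 (diagonal).

R is symmetric with unit diagonal. Assembling:

R = [[1, 0.0401],
 [0.0401, 1]]


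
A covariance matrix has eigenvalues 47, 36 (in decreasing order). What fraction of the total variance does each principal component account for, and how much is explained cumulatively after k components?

Step 1 — total variance = trace(Sigma) = Σ λ_i = 47 + 36 = 83.

Step 2 — fraction explained by component i = λ_i / Σ λ:
  PC1: 47/83 = 0.5663
  PC2: 36/83 = 0.4337

Step 3 — cumulative fraction after k components = (λ_1 + ... + λ_k) / Σ λ:
  k = 1: 47/83 = 0.5663
  k = 2: (47 + 36)/83 = 83/83 = 1

Summary (fraction, with percent):

explained: PC1 0.5663 (56.63%), PC2 0.4337 (43.37%);  cumulative: 0.5663, 1


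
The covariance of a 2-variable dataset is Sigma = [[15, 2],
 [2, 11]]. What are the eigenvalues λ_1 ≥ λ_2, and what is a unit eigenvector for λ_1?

Step 1 — characteristic polynomial of 2×2 Sigma:
  det(Sigma - λI) = λ² - trace · λ + det = 0.
  trace = 15 + 11 = 26, det = 15·11 - (2)² = 161.
Step 2 — discriminant:
  Δ = trace² - 4·det = 676 - 644 = 32.
Step 3 — eigenvalues:
  λ = (trace ± √Δ)/2 = (26 ± 5.6569)/2,
  λ_1 = 15.8284,  λ_2 = 10.1716.

Step 4 — unit eigenvector for λ_1: solve (Sigma - λ_1 I)v = 0. First row:
  (15 - 15.8284)·v_x + (2)·v_y = 0, i.e. (-0.8284)·v_x + (2)·v_y = 0,
  so v ∝ (b, λ_1 - a) = (2, 0.8284) = u.
  ||u|| = √((2)² + (0.8284)²) = √(4.6863) ≈ 2.1648,
  v_1 = u/||u|| ≈ (0.9239, 0.3827) (||v_1|| = 1).

λ_1 = 15.8284,  λ_2 = 10.1716;  v_1 ≈ (0.9239, 0.3827)


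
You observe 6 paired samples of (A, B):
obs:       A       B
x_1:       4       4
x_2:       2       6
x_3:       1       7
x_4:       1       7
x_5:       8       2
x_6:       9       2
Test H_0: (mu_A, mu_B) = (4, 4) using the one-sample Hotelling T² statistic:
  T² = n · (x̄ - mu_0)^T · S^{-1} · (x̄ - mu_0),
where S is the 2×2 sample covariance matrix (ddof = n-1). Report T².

Step 1 — sample mean vector:
  mean(A) = (4 + 2 + 1 + 1 + 8 + 9) / 6 = 25/6 = 4.1667
  mean(B) = (4 + 6 + 7 + 7 + 2 + 2) / 6 = 28/6 = 4.6667
  x̄ = (4.1667, 4.6667),  deviation x̄ - mu_0 = (4.1667, 4.6667) - (4, 4) = (0.1667, 0.6667).

Step 2 — sample covariance matrix, S[i,j] = (1/(n-1)) · Σ_k (x_{k,i} - mean_i) · (x_{k,j} - mean_j), divisor n-1 = 5:
  S[A,A] = ((-0.1667)·(-0.1667) + (-2.1667)·(-2.1667) + (-3.1667)·(-3.1667) + (-3.1667)·(-3.1667) + (3.8333)·(3.8333) + (4.8333)·(4.8333)) / 5 = 62.8333/5 = 12.5667
  S[A,B] = ((-0.1667)·(-0.6667) + (-2.1667)·(1.3333) + (-3.1667)·(2.3333) + (-3.1667)·(2.3333) + (3.8333)·(-2.6667) + (4.8333)·(-2.6667)) / 5 = -40.6667/5 = -8.1333
  S[B,B] = ((-0.6667)·(-0.6667) + (1.3333)·(1.3333) + (2.3333)·(2.3333) + (2.3333)·(2.3333) + (-2.6667)·(-2.6667) + (-2.6667)·(-2.6667)) / 5 = 27.3333/5 = 5.4667
  S = [[12.5667, -8.1333],
 [-8.1333, 5.4667]].

Step 3 — invert S. det(S) = 12.5667·5.4667 - (-8.1333)² = 2.5467.
  S^{-1} = (1/det) · [[d, -b], [-b, a]] = [[2.1466, 3.1937],
 [3.1937, 4.9346]].

Step 4 — quadratic form (x̄ - mu_0)^T · S^{-1} · (x̄ - mu_0):
  S^{-1} · (x̄ - mu_0) = (2.4869, 3.822),
  (x̄ - mu_0)^T · [...] = (0.1667)·(2.4869) + (0.6667)·(3.822) = 2.9625.

Step 5 — scale by n: T² = 6 · 2.9625 = 17.7749.

T² ≈ 17.7749


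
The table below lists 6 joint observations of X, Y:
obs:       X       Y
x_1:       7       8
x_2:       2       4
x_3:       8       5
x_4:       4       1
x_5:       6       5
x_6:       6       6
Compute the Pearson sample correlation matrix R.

Step 1 — column means:
  mean(X) = (7 + 2 + 8 + 4 + 6 + 6) / 6 = 33/6 = 5.5
  mean(Y) = (8 + 4 + 5 + 1 + 5 + 6) / 6 = 29/6 = 4.8333

Step 2 — sample variances and covariances s[i,j] = (1/(n-1)) · Σ_k (x_{k,i} - mean_i) · (x_{k,j} - mean_j), with n-1 = 5:
  s[X,X] = ((1.5)·(1.5) + (-3.5)·(-3.5) + (2.5)·(2.5) + (-1.5)·(-1.5) + (0.5)·(0.5) + (0.5)·(0.5)) / 5 = 23.5/5 = 4.7
  s[X,Y] = ((1.5)·(3.1667) + (-3.5)·(-0.8333) + (2.5)·(0.1667) + (-1.5)·(-3.8333) + (0.5)·(0.1667) + (0.5)·(1.1667)) / 5 = 14.5/5 = 2.9
  s[Y,Y] = ((3.1667)·(3.1667) + (-0.8333)·(-0.8333) + (0.1667)·(0.1667) + (-3.8333)·(-3.8333) + (0.1667)·(0.1667) + (1.1667)·(1.1667)) / 5 = 26.8333/5 = 5.3667
  Sample standard deviations s_i = √(s[i,i]):
  s(X) = √(4.7) = 2.1679
  s(Y) = √(5.3667) = 2.3166

Step 3 — r_{ij} = s_{ij} / (s_i · s_j):
  r[X,X] = 1 (diagonal).
  r[X,Y] = 2.9 / (2.1679 · 2.3166) = 2.9 / 5.0223 = 0.5774
  r[Y,Y] = 1 (diagonal).

R is symmetric with unit diagonal. Assembling:

R = [[1, 0.5774],
 [0.5774, 1]]


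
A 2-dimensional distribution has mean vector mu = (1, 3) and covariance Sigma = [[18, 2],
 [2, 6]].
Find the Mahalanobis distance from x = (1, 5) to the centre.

Step 1 — centre the observation: (x - mu) = (0, 2).

Step 2 — invert Sigma. det(Sigma) = 18·6 - (2)² = 104.
  Sigma^{-1} = (1/det) · [[d, -b], [-b, a]] = [[0.0577, -0.0192],
 [-0.0192, 0.1731]].

Step 3 — form the quadratic (x - mu)^T · Sigma^{-1} · (x - mu):
  Sigma^{-1} · (x - mu) = (-0.0385, 0.3462).
  (x - mu)^T · [Sigma^{-1} · (x - mu)] = (0)·(-0.0385) + (2)·(0.3462) = 0.6923.

Step 4 — take square root: d = √(0.6923) ≈ 0.8321.

d(x, mu) = √(0.6923) ≈ 0.8321


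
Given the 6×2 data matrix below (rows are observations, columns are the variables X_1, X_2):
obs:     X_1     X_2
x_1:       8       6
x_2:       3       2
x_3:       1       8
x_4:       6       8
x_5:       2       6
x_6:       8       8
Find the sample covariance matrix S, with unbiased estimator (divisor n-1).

Step 1 — column means:
  mean(X_1) = (8 + 3 + 1 + 6 + 2 + 8) / 6 = 28/6 = 4.6667
  mean(X_2) = (6 + 2 + 8 + 8 + 6 + 8) / 6 = 38/6 = 6.3333

Step 2 — sample covariance S[i,j] = (1/(n-1)) · Σ_k (x_{k,i} - mean_i) · (x_{k,j} - mean_j), with n-1 = 5.
  S[X_1,X_1] = ((3.3333)·(3.3333) + (-1.6667)·(-1.6667) + (-3.6667)·(-3.6667) + (1.3333)·(1.3333) + (-2.6667)·(-2.6667) + (3.3333)·(3.3333)) / 5 = 47.3333/5 = 9.4667
  S[X_1,X_2] = ((3.3333)·(-0.3333) + (-1.6667)·(-4.3333) + (-3.6667)·(1.6667) + (1.3333)·(1.6667) + (-2.6667)·(-0.3333) + (3.3333)·(1.6667)) / 5 = 8.6667/5 = 1.7333
  S[X_2,X_2] = ((-0.3333)·(-0.3333) + (-4.3333)·(-4.3333) + (1.6667)·(1.6667) + (1.6667)·(1.6667) + (-0.3333)·(-0.3333) + (1.6667)·(1.6667)) / 5 = 27.3333/5 = 5.4667

S is symmetric (S[j,i] = S[i,j]). Assembling:

S = [[9.4667, 1.7333],
 [1.7333, 5.4667]]


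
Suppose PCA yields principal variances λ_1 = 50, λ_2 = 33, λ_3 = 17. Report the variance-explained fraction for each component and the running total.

Step 1 — total variance = trace(Sigma) = Σ λ_i = 50 + 33 + 17 = 100.

Step 2 — fraction explained by component i = λ_i / Σ λ:
  PC1: 50/100 = 0.5
  PC2: 33/100 = 0.33
  PC3: 17/100 = 0.17

Step 3 — cumulative fraction after k components = (λ_1 + ... + λ_k) / Σ λ:
  k = 1: 50/100 = 0.5
  k = 2: (50 + 33)/100 = 83/100 = 0.83
  k = 3: (50 + 33 + 17)/100 = 100/100 = 1

Summary (fraction, with percent):

explained: PC1 0.5 (50%), PC2 0.33 (33%), PC3 0.17 (17%);  cumulative: 0.5, 0.83, 1


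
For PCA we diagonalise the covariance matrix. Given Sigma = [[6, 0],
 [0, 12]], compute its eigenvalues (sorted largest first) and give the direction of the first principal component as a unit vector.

Step 1 — characteristic polynomial of 2×2 Sigma:
  det(Sigma - λI) = λ² - trace · λ + det = 0.
  trace = 6 + 12 = 18, det = 6·12 - (0)² = 72.
Step 2 — discriminant:
  Δ = trace² - 4·det = 324 - 288 = 36.
Step 3 — eigenvalues:
  λ = (trace ± √Δ)/2 = (18 ± 6)/2,
  λ_1 = 12,  λ_2 = 6.

Step 4 — unit eigenvector for λ_1: Sigma is diagonal, so its eigenvectors are the coordinate axes. λ_1 = 12 is the diagonal entry on the second coordinate axis, hence
  v_1 = (0, 1) (||v_1|| = 1).

λ_1 = 12,  λ_2 = 6;  v_1 ≈ (0, 1)


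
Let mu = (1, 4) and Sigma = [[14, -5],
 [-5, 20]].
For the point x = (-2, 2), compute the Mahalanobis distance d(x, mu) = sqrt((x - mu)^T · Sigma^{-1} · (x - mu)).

Step 1 — centre the observation: (x - mu) = (-3, -2).

Step 2 — invert Sigma. det(Sigma) = 14·20 - (-5)² = 255.
  Sigma^{-1} = (1/det) · [[d, -b], [-b, a]] = [[0.0784, 0.0196],
 [0.0196, 0.0549]].

Step 3 — form the quadratic (x - mu)^T · Sigma^{-1} · (x - mu):
  Sigma^{-1} · (x - mu) = (-0.2745, -0.1686).
  (x - mu)^T · [Sigma^{-1} · (x - mu)] = (-3)·(-0.2745) + (-2)·(-0.1686) = 1.1608.

Step 4 — take square root: d = √(1.1608) ≈ 1.0774.

d(x, mu) = √(1.1608) ≈ 1.0774


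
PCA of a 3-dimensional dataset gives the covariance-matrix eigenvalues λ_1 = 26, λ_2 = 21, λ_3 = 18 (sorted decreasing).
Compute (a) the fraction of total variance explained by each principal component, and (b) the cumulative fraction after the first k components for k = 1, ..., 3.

Step 1 — total variance = trace(Sigma) = Σ λ_i = 26 + 21 + 18 = 65.

Step 2 — fraction explained by component i = λ_i / Σ λ:
  PC1: 26/65 = 0.4
  PC2: 21/65 = 0.3231
  PC3: 18/65 = 0.2769

Step 3 — cumulative fraction after k components = (λ_1 + ... + λ_k) / Σ λ:
  k = 1: 26/65 = 0.4
  k = 2: (26 + 21)/65 = 47/65 = 0.7231
  k = 3: (26 + 21 + 18)/65 = 65/65 = 1

Summary (fraction, with percent):

explained: PC1 0.4 (40%), PC2 0.3231 (32.31%), PC3 0.2769 (27.69%);  cumulative: 0.4, 0.7231, 1


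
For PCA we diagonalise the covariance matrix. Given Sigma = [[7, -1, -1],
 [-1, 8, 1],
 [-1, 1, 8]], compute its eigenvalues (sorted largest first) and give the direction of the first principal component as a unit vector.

Step 1 — characteristic polynomial p(λ) = det(λI - Sigma) = λ³ - tr·λ² + c_1·λ - det, where tr = trace, c_1 = sum of the principal 2×2 minors, det = det(Sigma):
  tr = 7 + 8 + 8 = 23,
  c_1 = (7·8 - (-1)²) + (7·8 - (-1)²) + (8·8 - (1)²) = 55 + 55 + 63 = 173,
  det = 7·(8·8 - (1)²) - (-1)·((-1)·8 - (1)·(-1)) + (-1)·((-1)·(1) - 8·(-1)) = 7·(63) - (-1)·(-7) + (-1)·(7) = 427.
  So p(λ) = λ³ - 23λ² + 173λ - 427.
Step 2 — look for an integer root (rational root theorem: any rational root is an integer divisor of 427). Testing λ = 7:
  p(7) = 343 - 1127 + 1211 - 427 = 0  ✓
  Dividing out (λ - 7): p(λ) = (λ - 7)(λ² - 16λ + 61).
Step 3 — remaining eigenvalues from the quadratic λ² - 16λ + 61 = 0:
  Δ = 16² - 4·61 = 256 - 244 = 12,  λ = (16 ± √12)/2 = (16 ± 3.4641)/2 ≈ 9.7321 or 6.2679.
  Sorted: λ_1 = 9.7321,  λ_2 = 7,  λ_3 = 6.2679  (check: sum = 23 = tr ✓).

Step 4 — unit eigenvector for λ_1 ≈ 9.7321: v spans the null space of (Sigma - λ_1 I), whose rows are
  r_1 = (-2.7321, -1, -1),  r_2 = (-1, -1.7321, 1),  r_3 = (-1, 1, -1.7321).
  v is orthogonal to every row, so take v ∝ r_1 × r_2 = ((-1)·(1) - (-1)·(-1.7321), (-1)·(-1) - (-2.7321)·(1), (-2.7321)·(-1.7321) - (-1)·(-1)) ≈ (-2.7321, 3.7321, 3.7321).
  Rescale (multiply by -1 so the first nonzero entry is positive): u = (2.7321, -3.7321, -3.7321).
  ||u|| = √((2.7321)² + (-3.7321)² + (-3.7321)²) = √(35.3205) ≈ 5.9431,  v_1 = u/||u|| ≈ (0.4597, -0.628, -0.628) (||v_1|| = 1).

λ_1 = 9.7321,  λ_2 = 7,  λ_3 = 6.2679;  v_1 ≈ (0.4597, -0.628, -0.628)


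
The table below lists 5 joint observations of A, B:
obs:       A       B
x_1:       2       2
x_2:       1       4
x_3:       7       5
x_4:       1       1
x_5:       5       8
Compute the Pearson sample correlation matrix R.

Step 1 — column means:
  mean(A) = (2 + 1 + 7 + 1 + 5) / 5 = 16/5 = 3.2
  mean(B) = (2 + 4 + 5 + 1 + 8) / 5 = 20/5 = 4

Step 2 — sample variances and covariances s[i,j] = (1/(n-1)) · Σ_k (x_{k,i} - mean_i) · (x_{k,j} - mean_j), with n-1 = 4:
  s[A,A] = ((-1.2)·(-1.2) + (-2.2)·(-2.2) + (3.8)·(3.8) + (-2.2)·(-2.2) + (1.8)·(1.8)) / 4 = 28.8/4 = 7.2
  s[A,B] = ((-1.2)·(-2) + (-2.2)·(0) + (3.8)·(1) + (-2.2)·(-3) + (1.8)·(4)) / 4 = 20/4 = 5
  s[B,B] = ((-2)·(-2) + (0)·(0) + (1)·(1) + (-3)·(-3) + (4)·(4)) / 4 = 30/4 = 7.5
  Sample standard deviations s_i = √(s[i,i]):
  s(A) = √(7.2) = 2.6833
  s(B) = √(7.5) = 2.7386

Step 3 — r_{ij} = s_{ij} / (s_i · s_j):
  r[A,A] = 1 (diagonal).
  r[A,B] = 5 / (2.6833 · 2.7386) = 5 / 7.3485 = 0.6804
  r[B,B] = 1 (diagonal).

R is symmetric with unit diagonal. Assembling:

R = [[1, 0.6804],
 [0.6804, 1]]


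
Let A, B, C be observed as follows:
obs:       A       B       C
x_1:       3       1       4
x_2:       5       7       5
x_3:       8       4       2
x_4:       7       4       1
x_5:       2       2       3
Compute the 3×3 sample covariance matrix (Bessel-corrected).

Step 1 — column means:
  mean(A) = (3 + 5 + 8 + 7 + 2) / 5 = 25/5 = 5
  mean(B) = (1 + 7 + 4 + 4 + 2) / 5 = 18/5 = 3.6
  mean(C) = (4 + 5 + 2 + 1 + 3) / 5 = 15/5 = 3

Step 2 — sample covariance S[i,j] = (1/(n-1)) · Σ_k (x_{k,i} - mean_i) · (x_{k,j} - mean_j), with n-1 = 4.
  S[A,A] = ((-2)·(-2) + (0)·(0) + (3)·(3) + (2)·(2) + (-3)·(-3)) / 4 = 26/4 = 6.5
  S[A,B] = ((-2)·(-2.6) + (0)·(3.4) + (3)·(0.4) + (2)·(0.4) + (-3)·(-1.6)) / 4 = 12/4 = 3
  S[A,C] = ((-2)·(1) + (0)·(2) + (3)·(-1) + (2)·(-2) + (-3)·(0)) / 4 = -9/4 = -2.25
  S[B,B] = ((-2.6)·(-2.6) + (3.4)·(3.4) + (0.4)·(0.4) + (0.4)·(0.4) + (-1.6)·(-1.6)) / 4 = 21.2/4 = 5.3
  S[B,C] = ((-2.6)·(1) + (3.4)·(2) + (0.4)·(-1) + (0.4)·(-2) + (-1.6)·(0)) / 4 = 3/4 = 0.75
  S[C,C] = ((1)·(1) + (2)·(2) + (-1)·(-1) + (-2)·(-2) + (0)·(0)) / 4 = 10/4 = 2.5

S is symmetric (S[j,i] = S[i,j]). Assembling:

S = [[6.5, 3, -2.25],
 [3, 5.3, 0.75],
 [-2.25, 0.75, 2.5]]


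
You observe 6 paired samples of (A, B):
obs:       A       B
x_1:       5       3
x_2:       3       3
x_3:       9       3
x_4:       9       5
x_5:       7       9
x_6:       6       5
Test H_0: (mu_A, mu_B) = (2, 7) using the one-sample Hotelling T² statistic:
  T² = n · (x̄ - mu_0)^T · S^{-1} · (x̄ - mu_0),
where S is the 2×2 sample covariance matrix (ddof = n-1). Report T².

Step 1 — sample mean vector:
  mean(A) = (5 + 3 + 9 + 9 + 7 + 6) / 6 = 39/6 = 6.5
  mean(B) = (3 + 3 + 3 + 5 + 9 + 5) / 6 = 28/6 = 4.6667
  x̄ = (6.5, 4.6667),  deviation x̄ - mu_0 = (6.5, 4.6667) - (2, 7) = (4.5, -2.3333).

Step 2 — sample covariance matrix, S[i,j] = (1/(n-1)) · Σ_k (x_{k,i} - mean_i) · (x_{k,j} - mean_j), divisor n-1 = 5:
  S[A,A] = ((-1.5)·(-1.5) + (-3.5)·(-3.5) + (2.5)·(2.5) + (2.5)·(2.5) + (0.5)·(0.5) + (-0.5)·(-0.5)) / 5 = 27.5/5 = 5.5
  S[A,B] = ((-1.5)·(-1.6667) + (-3.5)·(-1.6667) + (2.5)·(-1.6667) + (2.5)·(0.3333) + (0.5)·(4.3333) + (-0.5)·(0.3333)) / 5 = 7/5 = 1.4
  S[B,B] = ((-1.6667)·(-1.6667) + (-1.6667)·(-1.6667) + (-1.6667)·(-1.6667) + (0.3333)·(0.3333) + (4.3333)·(4.3333) + (0.3333)·(0.3333)) / 5 = 27.3333/5 = 5.4667
  S = [[5.5, 1.4],
 [1.4, 5.4667]].

Step 3 — invert S. det(S) = 5.5·5.4667 - (1.4)² = 28.1067.
  S^{-1} = (1/det) · [[d, -b], [-b, a]] = [[0.1945, -0.0498],
 [-0.0498, 0.1957]].

Step 4 — quadratic form (x̄ - mu_0)^T · S^{-1} · (x̄ - mu_0):
  S^{-1} · (x̄ - mu_0) = (0.9915, -0.6807),
  (x̄ - mu_0)^T · [...] = (4.5)·(0.9915) + (-2.3333)·(-0.6807) = 6.05.

Step 5 — scale by n: T² = 6 · 6.05 = 36.2998.

T² ≈ 36.2998


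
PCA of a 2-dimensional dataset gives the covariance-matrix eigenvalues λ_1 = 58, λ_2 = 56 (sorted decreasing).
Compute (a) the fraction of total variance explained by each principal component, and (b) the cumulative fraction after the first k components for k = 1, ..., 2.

Step 1 — total variance = trace(Sigma) = Σ λ_i = 58 + 56 = 114.

Step 2 — fraction explained by component i = λ_i / Σ λ:
  PC1: 58/114 = 0.5088
  PC2: 56/114 = 0.4912

Step 3 — cumulative fraction after k components = (λ_1 + ... + λ_k) / Σ λ:
  k = 1: 58/114 = 0.5088
  k = 2: (58 + 56)/114 = 114/114 = 1

Summary (fraction, with percent):

explained: PC1 0.5088 (50.88%), PC2 0.4912 (49.12%);  cumulative: 0.5088, 1


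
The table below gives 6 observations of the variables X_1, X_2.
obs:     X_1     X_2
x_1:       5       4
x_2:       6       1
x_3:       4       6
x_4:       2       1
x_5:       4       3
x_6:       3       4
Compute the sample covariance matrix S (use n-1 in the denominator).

Step 1 — column means:
  mean(X_1) = (5 + 6 + 4 + 2 + 4 + 3) / 6 = 24/6 = 4
  mean(X_2) = (4 + 1 + 6 + 1 + 3 + 4) / 6 = 19/6 = 3.1667

Step 2 — sample covariance S[i,j] = (1/(n-1)) · Σ_k (x_{k,i} - mean_i) · (x_{k,j} - mean_j), with n-1 = 5.
  S[X_1,X_1] = ((1)·(1) + (2)·(2) + (0)·(0) + (-2)·(-2) + (0)·(0) + (-1)·(-1)) / 5 = 10/5 = 2
  S[X_1,X_2] = ((1)·(0.8333) + (2)·(-2.1667) + (0)·(2.8333) + (-2)·(-2.1667) + (0)·(-0.1667) + (-1)·(0.8333)) / 5 = 0/5 = 0
  S[X_2,X_2] = ((0.8333)·(0.8333) + (-2.1667)·(-2.1667) + (2.8333)·(2.8333) + (-2.1667)·(-2.1667) + (-0.1667)·(-0.1667) + (0.8333)·(0.8333)) / 5 = 18.8333/5 = 3.7667

S is symmetric (S[j,i] = S[i,j]). Assembling:

S = [[2, 0],
 [0, 3.7667]]


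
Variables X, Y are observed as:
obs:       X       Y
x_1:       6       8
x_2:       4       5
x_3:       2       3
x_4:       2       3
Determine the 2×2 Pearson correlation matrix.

Step 1 — column means:
  mean(X) = (6 + 4 + 2 + 2) / 4 = 14/4 = 3.5
  mean(Y) = (8 + 5 + 3 + 3) / 4 = 19/4 = 4.75

Step 2 — sample variances and covariances s[i,j] = (1/(n-1)) · Σ_k (x_{k,i} - mean_i) · (x_{k,j} - mean_j), with n-1 = 3:
  s[X,X] = ((2.5)·(2.5) + (0.5)·(0.5) + (-1.5)·(-1.5) + (-1.5)·(-1.5)) / 3 = 11/3 = 3.6667
  s[X,Y] = ((2.5)·(3.25) + (0.5)·(0.25) + (-1.5)·(-1.75) + (-1.5)·(-1.75)) / 3 = 13.5/3 = 4.5
  s[Y,Y] = ((3.25)·(3.25) + (0.25)·(0.25) + (-1.75)·(-1.75) + (-1.75)·(-1.75)) / 3 = 16.75/3 = 5.5833
  Sample standard deviations s_i = √(s[i,i]):
  s(X) = √(3.6667) = 1.9149
  s(Y) = √(5.5833) = 2.3629

Step 3 — r_{ij} = s_{ij} / (s_i · s_j):
  r[X,X] = 1 (diagonal).
  r[X,Y] = 4.5 / (1.9149 · 2.3629) = 4.5 / 4.5246 = 0.9946
  r[Y,Y] = 1 (diagonal).

R is symmetric with unit diagonal. Assembling:

R = [[1, 0.9946],
 [0.9946, 1]]


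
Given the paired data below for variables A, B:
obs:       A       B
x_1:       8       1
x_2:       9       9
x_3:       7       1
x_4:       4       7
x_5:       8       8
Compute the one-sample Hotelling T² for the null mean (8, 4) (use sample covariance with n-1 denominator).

Step 1 — sample mean vector:
  mean(A) = (8 + 9 + 7 + 4 + 8) / 5 = 36/5 = 7.2
  mean(B) = (1 + 9 + 1 + 7 + 8) / 5 = 26/5 = 5.2
  x̄ = (7.2, 5.2),  deviation x̄ - mu_0 = (7.2, 5.2) - (8, 4) = (-0.8, 1.2).

Step 2 — sample covariance matrix, S[i,j] = (1/(n-1)) · Σ_k (x_{k,i} - mean_i) · (x_{k,j} - mean_j), divisor n-1 = 4:
  S[A,A] = ((0.8)·(0.8) + (1.8)·(1.8) + (-0.2)·(-0.2) + (-3.2)·(-3.2) + (0.8)·(0.8)) / 4 = 14.8/4 = 3.7
  S[A,B] = ((0.8)·(-4.2) + (1.8)·(3.8) + (-0.2)·(-4.2) + (-3.2)·(1.8) + (0.8)·(2.8)) / 4 = 0.8/4 = 0.2
  S[B,B] = ((-4.2)·(-4.2) + (3.8)·(3.8) + (-4.2)·(-4.2) + (1.8)·(1.8) + (2.8)·(2.8)) / 4 = 60.8/4 = 15.2
  S = [[3.7, 0.2],
 [0.2, 15.2]].

Step 3 — invert S. det(S) = 3.7·15.2 - (0.2)² = 56.2.
  S^{-1} = (1/det) · [[d, -b], [-b, a]] = [[0.2705, -0.0036],
 [-0.0036, 0.0658]].

Step 4 — quadratic form (x̄ - mu_0)^T · S^{-1} · (x̄ - mu_0):
  S^{-1} · (x̄ - mu_0) = (-0.2206, 0.0819),
  (x̄ - mu_0)^T · [...] = (-0.8)·(-0.2206) + (1.2)·(0.0819) = 0.2747.

Step 5 — scale by n: T² = 5 · 0.2747 = 1.3737.

T² ≈ 1.3737


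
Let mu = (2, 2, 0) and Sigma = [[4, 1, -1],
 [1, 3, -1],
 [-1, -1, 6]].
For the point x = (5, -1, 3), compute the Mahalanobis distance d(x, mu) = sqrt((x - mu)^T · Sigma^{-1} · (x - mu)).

Step 1 — centre the observation: (x - mu) = (3, -3, 3).

Step 2 — invert Sigma (cofactor / det for 3×3, or solve directly):
  Sigma^{-1} = [[0.2787, -0.082, 0.0328],
 [-0.082, 0.377, 0.0492],
 [0.0328, 0.0492, 0.1803]].

Step 3 — form the quadratic (x - mu)^T · Sigma^{-1} · (x - mu):
  Sigma^{-1} · (x - mu) = (1.1803, -1.2295, 0.4918).
  (x - mu)^T · [Sigma^{-1} · (x - mu)] = (3)·(1.1803) + (-3)·(-1.2295) + (3)·(0.4918) = 8.7049.

Step 4 — take square root: d = √(8.7049) ≈ 2.9504.

d(x, mu) = √(8.7049) ≈ 2.9504


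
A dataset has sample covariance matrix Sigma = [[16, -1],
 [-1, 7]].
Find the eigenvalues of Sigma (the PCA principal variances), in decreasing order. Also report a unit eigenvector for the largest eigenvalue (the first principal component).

Step 1 — characteristic polynomial of 2×2 Sigma:
  det(Sigma - λI) = λ² - trace · λ + det = 0.
  trace = 16 + 7 = 23, det = 16·7 - (-1)² = 111.
Step 2 — discriminant:
  Δ = trace² - 4·det = 529 - 444 = 85.
Step 3 — eigenvalues:
  λ = (trace ± √Δ)/2 = (23 ± 9.2195)/2,
  λ_1 = 16.1098,  λ_2 = 6.8902.

Step 4 — unit eigenvector for λ_1: solve (Sigma - λ_1 I)v = 0. First row:
  (16 - 16.1098)·v_x + (-1)·v_y = 0, i.e. (-0.1098)·v_x + (-1)·v_y = 0,
  so v ∝ (b, λ_1 - a) = (-1, 0.1098); multiply by -1 so the first entry is positive: u = (1, -0.1098).
  ||u|| = √((1)² + (-0.1098)²) = √(1.012) ≈ 1.006,
  v_1 = u/||u|| ≈ (0.994, -0.1091) (||v_1|| = 1).

λ_1 = 16.1098,  λ_2 = 6.8902;  v_1 ≈ (0.994, -0.1091)


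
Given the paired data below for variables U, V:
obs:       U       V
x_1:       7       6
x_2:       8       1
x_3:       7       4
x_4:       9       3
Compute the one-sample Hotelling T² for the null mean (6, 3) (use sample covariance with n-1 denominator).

Step 1 — sample mean vector:
  mean(U) = (7 + 8 + 7 + 9) / 4 = 31/4 = 7.75
  mean(V) = (6 + 1 + 4 + 3) / 4 = 14/4 = 3.5
  x̄ = (7.75, 3.5),  deviation x̄ - mu_0 = (7.75, 3.5) - (6, 3) = (1.75, 0.5).

Step 2 — sample covariance matrix, S[i,j] = (1/(n-1)) · Σ_k (x_{k,i} - mean_i) · (x_{k,j} - mean_j), divisor n-1 = 3:
  S[U,U] = ((-0.75)·(-0.75) + (0.25)·(0.25) + (-0.75)·(-0.75) + (1.25)·(1.25)) / 3 = 2.75/3 = 0.9167
  S[U,V] = ((-0.75)·(2.5) + (0.25)·(-2.5) + (-0.75)·(0.5) + (1.25)·(-0.5)) / 3 = -3.5/3 = -1.1667
  S[V,V] = ((2.5)·(2.5) + (-2.5)·(-2.5) + (0.5)·(0.5) + (-0.5)·(-0.5)) / 3 = 13/3 = 4.3333
  S = [[0.9167, -1.1667],
 [-1.1667, 4.3333]].

Step 3 — invert S. det(S) = 0.9167·4.3333 - (-1.1667)² = 2.6111.
  S^{-1} = (1/det) · [[d, -b], [-b, a]] = [[1.6596, 0.4468],
 [0.4468, 0.3511]].

Step 4 — quadratic form (x̄ - mu_0)^T · S^{-1} · (x̄ - mu_0):
  S^{-1} · (x̄ - mu_0) = (3.1277, 0.9574),
  (x̄ - mu_0)^T · [...] = (1.75)·(3.1277) + (0.5)·(0.9574) = 5.9521.

Step 5 — scale by n: T² = 4 · 5.9521 = 23.8085.

T² ≈ 23.8085


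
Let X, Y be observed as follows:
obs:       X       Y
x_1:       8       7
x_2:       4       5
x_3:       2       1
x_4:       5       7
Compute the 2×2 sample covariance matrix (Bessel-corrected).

Step 1 — column means:
  mean(X) = (8 + 4 + 2 + 5) / 4 = 19/4 = 4.75
  mean(Y) = (7 + 5 + 1 + 7) / 4 = 20/4 = 5

Step 2 — sample covariance S[i,j] = (1/(n-1)) · Σ_k (x_{k,i} - mean_i) · (x_{k,j} - mean_j), with n-1 = 3.
  S[X,X] = ((3.25)·(3.25) + (-0.75)·(-0.75) + (-2.75)·(-2.75) + (0.25)·(0.25)) / 3 = 18.75/3 = 6.25
  S[X,Y] = ((3.25)·(2) + (-0.75)·(0) + (-2.75)·(-4) + (0.25)·(2)) / 3 = 18/3 = 6
  S[Y,Y] = ((2)·(2) + (0)·(0) + (-4)·(-4) + (2)·(2)) / 3 = 24/3 = 8

S is symmetric (S[j,i] = S[i,j]). Assembling:

S = [[6.25, 6],
 [6, 8]]


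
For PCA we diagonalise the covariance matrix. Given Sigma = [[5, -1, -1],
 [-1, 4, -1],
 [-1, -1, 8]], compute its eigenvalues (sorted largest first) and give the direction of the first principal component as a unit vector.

Step 1 — characteristic polynomial p(λ) = det(λI - Sigma) = λ³ - tr·λ² + c_1·λ - det, where tr = trace, c_1 = sum of the principal 2×2 minors, det = det(Sigma):
  tr = 5 + 4 + 8 = 17,
  c_1 = (5·4 - (-1)²) + (5·8 - (-1)²) + (4·8 - (-1)²) = 19 + 39 + 31 = 89,
  det = 5·(4·8 - (-1)²) - (-1)·((-1)·8 - (-1)·(-1)) + (-1)·((-1)·(-1) - 4·(-1)) = 5·(31) - (-1)·(-9) + (-1)·(5) = 141.
  So p(λ) = λ³ - 17λ² + 89λ - 141.
Step 2 — look for an integer root (rational root theorem: any rational root is an integer divisor of 141). Testing λ = 3:
  p(3) = 27 - 153 + 267 - 141 = 0  ✓
  Dividing out (λ - 3): p(λ) = (λ - 3)(λ² - 14λ + 47).
Step 3 — remaining eigenvalues from the quadratic λ² - 14λ + 47 = 0:
  Δ = 14² - 4·47 = 196 - 188 = 8,  λ = (14 ± √8)/2 = (14 ± 2.8284)/2 ≈ 8.4142 or 5.5858.
  Sorted: λ_1 = 8.4142,  λ_2 = 5.5858,  λ_3 = 3  (check: sum = 17 = tr ✓).

Step 4 — unit eigenvector for λ_1 ≈ 8.4142: v spans the null space of (Sigma - λ_1 I), whose rows are
  r_1 = (-3.4142, -1, -1),  r_2 = (-1, -4.4142, -1),  r_3 = (-1, -1, -0.4142).
  v is orthogonal to every row, so take v ∝ r_1 × r_2 = ((-1)·(-1) - (-1)·(-4.4142), (-1)·(-1) - (-3.4142)·(-1), (-3.4142)·(-4.4142) - (-1)·(-1)) ≈ (-3.4142, -2.4142, 14.0711).
  Rescale (multiply by -1 so the first nonzero entry is positive): u = (3.4142, 2.4142, -14.0711).
  ||u|| = √((3.4142)² + (2.4142)² + (-14.0711)²) = √(215.4802) ≈ 14.6792,  v_1 = u/||u|| ≈ (0.2326, 0.1645, -0.9586) (||v_1|| = 1).

λ_1 = 8.4142,  λ_2 = 5.5858,  λ_3 = 3;  v_1 ≈ (0.2326, 0.1645, -0.9586)


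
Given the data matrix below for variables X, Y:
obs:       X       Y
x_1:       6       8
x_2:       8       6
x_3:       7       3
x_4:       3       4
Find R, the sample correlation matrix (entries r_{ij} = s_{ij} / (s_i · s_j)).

Step 1 — column means:
  mean(X) = (6 + 8 + 7 + 3) / 4 = 24/4 = 6
  mean(Y) = (8 + 6 + 3 + 4) / 4 = 21/4 = 5.25

Step 2 — sample variances and covariances s[i,j] = (1/(n-1)) · Σ_k (x_{k,i} - mean_i) · (x_{k,j} - mean_j), with n-1 = 3:
  s[X,X] = ((0)·(0) + (2)·(2) + (1)·(1) + (-3)·(-3)) / 3 = 14/3 = 4.6667
  s[X,Y] = ((0)·(2.75) + (2)·(0.75) + (1)·(-2.25) + (-3)·(-1.25)) / 3 = 3/3 = 1
  s[Y,Y] = ((2.75)·(2.75) + (0.75)·(0.75) + (-2.25)·(-2.25) + (-1.25)·(-1.25)) / 3 = 14.75/3 = 4.9167
  Sample standard deviations s_i = √(s[i,i]):
  s(X) = √(4.6667) = 2.1602
  s(Y) = √(4.9167) = 2.2174

Step 3 — r_{ij} = s_{ij} / (s_i · s_j):
  r[X,X] = 1 (diagonal).
  r[X,Y] = 1 / (2.1602 · 2.2174) = 1 / 4.79 = 0.2088
  r[Y,Y] = 1 (diagonal).

R is symmetric with unit diagonal. Assembling:

R = [[1, 0.2088],
 [0.2088, 1]]


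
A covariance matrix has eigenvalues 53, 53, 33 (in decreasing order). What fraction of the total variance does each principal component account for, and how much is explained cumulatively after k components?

Step 1 — total variance = trace(Sigma) = Σ λ_i = 53 + 53 + 33 = 139.

Step 2 — fraction explained by component i = λ_i / Σ λ:
  PC1: 53/139 = 0.3813
  PC2: 53/139 = 0.3813
  PC3: 33/139 = 0.2374

Step 3 — cumulative fraction after k components = (λ_1 + ... + λ_k) / Σ λ:
  k = 1: 53/139 = 0.3813
  k = 2: (53 + 53)/139 = 106/139 = 0.7626
  k = 3: (53 + 53 + 33)/139 = 139/139 = 1

Summary (fraction, with percent):

explained: PC1 0.3813 (38.13%), PC2 0.3813 (38.13%), PC3 0.2374 (23.74%);  cumulative: 0.3813, 0.7626, 1


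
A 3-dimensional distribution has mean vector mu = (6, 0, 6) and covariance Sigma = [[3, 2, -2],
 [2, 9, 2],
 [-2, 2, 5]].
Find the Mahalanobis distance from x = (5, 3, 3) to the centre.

Step 1 — centre the observation: (x - mu) = (-1, 3, -3).

Step 2 — invert Sigma (cofactor / det for 3×3, or solve directly):
  Sigma^{-1} = [[0.8039, -0.2745, 0.4314],
 [-0.2745, 0.2157, -0.1961],
 [0.4314, -0.1961, 0.451]].

Step 3 — form the quadratic (x - mu)^T · Sigma^{-1} · (x - mu):
  Sigma^{-1} · (x - mu) = (-2.9216, 1.5098, -2.3725).
  (x - mu)^T · [Sigma^{-1} · (x - mu)] = (-1)·(-2.9216) + (3)·(1.5098) + (-3)·(-2.3725) = 14.5686.

Step 4 — take square root: d = √(14.5686) ≈ 3.8169.

d(x, mu) = √(14.5686) ≈ 3.8169


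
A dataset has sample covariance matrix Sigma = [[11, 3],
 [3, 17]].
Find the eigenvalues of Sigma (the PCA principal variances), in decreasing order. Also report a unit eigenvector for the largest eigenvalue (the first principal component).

Step 1 — characteristic polynomial of 2×2 Sigma:
  det(Sigma - λI) = λ² - trace · λ + det = 0.
  trace = 11 + 17 = 28, det = 11·17 - (3)² = 178.
Step 2 — discriminant:
  Δ = trace² - 4·det = 784 - 712 = 72.
Step 3 — eigenvalues:
  λ = (trace ± √Δ)/2 = (28 ± 8.4853)/2,
  λ_1 = 18.2426,  λ_2 = 9.7574.

Step 4 — unit eigenvector for λ_1: solve (Sigma - λ_1 I)v = 0. First row:
  (11 - 18.2426)·v_x + (3)·v_y = 0, i.e. (-7.2426)·v_x + (3)·v_y = 0,
  so v ∝ (b, λ_1 - a) = (3, 7.2426) = u.
  ||u|| = √((3)² + (7.2426)²) = √(61.4558) ≈ 7.8394,
  v_1 = u/||u|| ≈ (0.3827, 0.9239) (||v_1|| = 1).

λ_1 = 18.2426,  λ_2 = 9.7574;  v_1 ≈ (0.3827, 0.9239)


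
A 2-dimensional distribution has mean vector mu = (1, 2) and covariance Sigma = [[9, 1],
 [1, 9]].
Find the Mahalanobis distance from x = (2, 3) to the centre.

Step 1 — centre the observation: (x - mu) = (1, 1).

Step 2 — invert Sigma. det(Sigma) = 9·9 - (1)² = 80.
  Sigma^{-1} = (1/det) · [[d, -b], [-b, a]] = [[0.1125, -0.0125],
 [-0.0125, 0.1125]].

Step 3 — form the quadratic (x - mu)^T · Sigma^{-1} · (x - mu):
  Sigma^{-1} · (x - mu) = (0.1, 0.1).
  (x - mu)^T · [Sigma^{-1} · (x - mu)] = (1)·(0.1) + (1)·(0.1) = 0.2.

Step 4 — take square root: d = √(0.2) ≈ 0.4472.

d(x, mu) = √(0.2) ≈ 0.4472


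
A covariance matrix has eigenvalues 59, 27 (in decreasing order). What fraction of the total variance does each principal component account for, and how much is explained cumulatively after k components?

Step 1 — total variance = trace(Sigma) = Σ λ_i = 59 + 27 = 86.

Step 2 — fraction explained by component i = λ_i / Σ λ:
  PC1: 59/86 = 0.686
  PC2: 27/86 = 0.314

Step 3 — cumulative fraction after k components = (λ_1 + ... + λ_k) / Σ λ:
  k = 1: 59/86 = 0.686
  k = 2: (59 + 27)/86 = 86/86 = 1

Summary (fraction, with percent):

explained: PC1 0.686 (68.6%), PC2 0.314 (31.4%);  cumulative: 0.686, 1


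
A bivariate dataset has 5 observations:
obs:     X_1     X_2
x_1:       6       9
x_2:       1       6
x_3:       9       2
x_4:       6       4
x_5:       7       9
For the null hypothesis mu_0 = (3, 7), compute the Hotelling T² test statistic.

Step 1 — sample mean vector:
  mean(X_1) = (6 + 1 + 9 + 6 + 7) / 5 = 29/5 = 5.8
  mean(X_2) = (9 + 6 + 2 + 4 + 9) / 5 = 30/5 = 6
  x̄ = (5.8, 6),  deviation x̄ - mu_0 = (5.8, 6) - (3, 7) = (2.8, -1).

Step 2 — sample covariance matrix, S[i,j] = (1/(n-1)) · Σ_k (x_{k,i} - mean_i) · (x_{k,j} - mean_j), divisor n-1 = 4:
  S[X_1,X_1] = ((0.2)·(0.2) + (-4.8)·(-4.8) + (3.2)·(3.2) + (0.2)·(0.2) + (1.2)·(1.2)) / 4 = 34.8/4 = 8.7
  S[X_1,X_2] = ((0.2)·(3) + (-4.8)·(0) + (3.2)·(-4) + (0.2)·(-2) + (1.2)·(3)) / 4 = -9/4 = -2.25
  S[X_2,X_2] = ((3)·(3) + (0)·(0) + (-4)·(-4) + (-2)·(-2) + (3)·(3)) / 4 = 38/4 = 9.5
  S = [[8.7, -2.25],
 [-2.25, 9.5]].

Step 3 — invert S. det(S) = 8.7·9.5 - (-2.25)² = 77.5875.
  S^{-1} = (1/det) · [[d, -b], [-b, a]] = [[0.1224, 0.029],
 [0.029, 0.1121]].

Step 4 — quadratic form (x̄ - mu_0)^T · S^{-1} · (x̄ - mu_0):
  S^{-1} · (x̄ - mu_0) = (0.3138, -0.0309),
  (x̄ - mu_0)^T · [...] = (2.8)·(0.3138) + (-1)·(-0.0309) = 0.9097.

Step 5 — scale by n: T² = 5 · 0.9097 = 4.5484.

T² ≈ 4.5484


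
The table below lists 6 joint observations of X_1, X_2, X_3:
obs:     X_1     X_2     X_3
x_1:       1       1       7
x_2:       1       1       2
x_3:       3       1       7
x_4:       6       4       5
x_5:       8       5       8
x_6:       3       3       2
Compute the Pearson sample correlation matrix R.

Step 1 — column means:
  mean(X_1) = (1 + 1 + 3 + 6 + 8 + 3) / 6 = 22/6 = 3.6667
  mean(X_2) = (1 + 1 + 1 + 4 + 5 + 3) / 6 = 15/6 = 2.5
  mean(X_3) = (7 + 2 + 7 + 5 + 8 + 2) / 6 = 31/6 = 5.1667

Step 2 — sample variances and covariances s[i,j] = (1/(n-1)) · Σ_k (x_{k,i} - mean_i) · (x_{k,j} - mean_j), with n-1 = 5:
  s[X_1,X_1] = ((-2.6667)·(-2.6667) + (-2.6667)·(-2.6667) + (-0.6667)·(-0.6667) + (2.3333)·(2.3333) + (4.3333)·(4.3333) + (-0.6667)·(-0.6667)) / 5 = 39.3333/5 = 7.8667
  s[X_1,X_2] = ((-2.6667)·(-1.5) + (-2.6667)·(-1.5) + (-0.6667)·(-1.5) + (2.3333)·(1.5) + (4.3333)·(2.5) + (-0.6667)·(0.5)) / 5 = 23/5 = 4.6
  s[X_1,X_3] = ((-2.6667)·(1.8333) + (-2.6667)·(-3.1667) + (-0.6667)·(1.8333) + (2.3333)·(-0.1667) + (4.3333)·(2.8333) + (-0.6667)·(-3.1667)) / 5 = 16.3333/5 = 3.2667
  s[X_2,X_2] = ((-1.5)·(-1.5) + (-1.5)·(-1.5) + (-1.5)·(-1.5) + (1.5)·(1.5) + (2.5)·(2.5) + (0.5)·(0.5)) / 5 = 15.5/5 = 3.1
  s[X_2,X_3] = ((-1.5)·(1.8333) + (-1.5)·(-3.1667) + (-1.5)·(1.8333) + (1.5)·(-0.1667) + (2.5)·(2.8333) + (0.5)·(-3.1667)) / 5 = 4.5/5 = 0.9
  s[X_3,X_3] = ((1.8333)·(1.8333) + (-3.1667)·(-3.1667) + (1.8333)·(1.8333) + (-0.1667)·(-0.1667) + (2.8333)·(2.8333) + (-3.1667)·(-3.1667)) / 5 = 34.8333/5 = 6.9667
  Sample standard deviations s_i = √(s[i,i]):
  s(X_1) = √(7.8667) = 2.8048
  s(X_2) = √(3.1) = 1.7607
  s(X_3) = √(6.9667) = 2.6394

Step 3 — r_{ij} = s_{ij} / (s_i · s_j):
  r[X_1,X_1] = 1 (diagonal).
  r[X_1,X_2] = 4.6 / (2.8048 · 1.7607) = 4.6 / 4.9383 = 0.9315
  r[X_1,X_3] = 3.2667 / (2.8048 · 2.6394) = 3.2667 / 7.403 = 0.4413
  r[X_2,X_2] = 1 (diagonal).
  r[X_2,X_3] = 0.9 / (1.7607 · 2.6394) = 0.9 / 4.6472 = 0.1937
  r[X_3,X_3] = 1 (diagonal).

R is symmetric with unit diagonal. Assembling:

R = [[1, 0.9315, 0.4413],
 [0.9315, 1, 0.1937],
 [0.4413, 0.1937, 1]]


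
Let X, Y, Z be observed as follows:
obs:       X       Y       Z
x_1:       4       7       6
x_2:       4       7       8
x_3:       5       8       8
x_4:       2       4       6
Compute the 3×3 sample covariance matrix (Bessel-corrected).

Step 1 — column means:
  mean(X) = (4 + 4 + 5 + 2) / 4 = 15/4 = 3.75
  mean(Y) = (7 + 7 + 8 + 4) / 4 = 26/4 = 6.5
  mean(Z) = (6 + 8 + 8 + 6) / 4 = 28/4 = 7

Step 2 — sample covariance S[i,j] = (1/(n-1)) · Σ_k (x_{k,i} - mean_i) · (x_{k,j} - mean_j), with n-1 = 3.
  S[X,X] = ((0.25)·(0.25) + (0.25)·(0.25) + (1.25)·(1.25) + (-1.75)·(-1.75)) / 3 = 4.75/3 = 1.5833
  S[X,Y] = ((0.25)·(0.5) + (0.25)·(0.5) + (1.25)·(1.5) + (-1.75)·(-2.5)) / 3 = 6.5/3 = 2.1667
  S[X,Z] = ((0.25)·(-1) + (0.25)·(1) + (1.25)·(1) + (-1.75)·(-1)) / 3 = 3/3 = 1
  S[Y,Y] = ((0.5)·(0.5) + (0.5)·(0.5) + (1.5)·(1.5) + (-2.5)·(-2.5)) / 3 = 9/3 = 3
  S[Y,Z] = ((0.5)·(-1) + (0.5)·(1) + (1.5)·(1) + (-2.5)·(-1)) / 3 = 4/3 = 1.3333
  S[Z,Z] = ((-1)·(-1) + (1)·(1) + (1)·(1) + (-1)·(-1)) / 3 = 4/3 = 1.3333

S is symmetric (S[j,i] = S[i,j]). Assembling:

S = [[1.5833, 2.1667, 1],
 [2.1667, 3, 1.3333],
 [1, 1.3333, 1.3333]]
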